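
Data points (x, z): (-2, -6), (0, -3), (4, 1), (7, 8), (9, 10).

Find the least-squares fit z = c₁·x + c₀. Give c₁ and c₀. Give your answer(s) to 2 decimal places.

c₁ = 1.48, c₀ = -3.32

Sums needed: Σx·x = 150, Σx = 18, Σ1 = 5.
For Aᵀz: Σx·z = 162, Σz = 10.
Normal equations: [[150, 18]; [18, 5]]·[c₁, c₀]ᵀ = [162, 10]ᵀ.
Determinant 150·5 − 18² = 426.
c₁ = (162·5 − 18·10)/426 = 105/71; c₀ = (150·10 − 18·162)/426 = -236/71.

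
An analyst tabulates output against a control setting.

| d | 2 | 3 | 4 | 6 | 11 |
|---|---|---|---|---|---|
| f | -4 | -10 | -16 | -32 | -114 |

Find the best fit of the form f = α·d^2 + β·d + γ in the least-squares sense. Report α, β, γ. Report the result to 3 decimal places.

α = -1.016, β = 1.113, γ = -3.209

Compute the Gram sums: Σd^2·d^2 = 16290, Σd^2·d = 1646, Σd^2 = 186, Σd·d = 186, Σd = 26, Σ1 = 5.
Moment sums: Σd^2·f = -15308, Σd·f = -1548, Σf = -176.
So MᵀM·[α, β, γ]ᵀ = Mᵀf: [[16290, 1646, 186]; [1646, 186, 26]; [186, 26, 5]]·[α, β, γ]ᵀ = [-15308, -1548, -176]ᵀ.
Solving the 3×3 system (Gaussian elimination) gives α = -4845/4771, β = 5309/4771, γ = -15312/4771.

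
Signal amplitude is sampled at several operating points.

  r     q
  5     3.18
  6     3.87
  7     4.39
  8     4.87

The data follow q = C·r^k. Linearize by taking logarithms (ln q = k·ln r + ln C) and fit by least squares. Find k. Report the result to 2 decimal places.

k = 0.90

With ln qᵢ as the transformed response and ln rᵢ as the regressor:
Σln r = 7.4265, Σ(ln r)² = 13.9113, Σln q = 5.5726, Σln r·ln q = 10.4572.
Equations: 13.9113·k + 7.4265·ln C = 10.4572;  7.4265·k + 4·ln C = 5.5726.
Solving (det = 0.4917): k = 0.90303, ln C = -0.28346.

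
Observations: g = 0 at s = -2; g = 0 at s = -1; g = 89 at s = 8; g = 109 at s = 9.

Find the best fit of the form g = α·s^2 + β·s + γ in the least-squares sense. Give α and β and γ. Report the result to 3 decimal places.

Normal-equation sums: Σs^2·s^2 = 10674, Σs^2·s = 1232, Σs^2 = 150, Σs·s = 150, Σs = 14, Σ1 = 4.
Moment sums: Σs^2·g = 14525, Σs·g = 1693, Σg = 198.
Inverting the 3×3 Gram matrix, [α, β, γ]ᵀ = [1, 293/101, 373/202]ᵀ.

α = 1.000, β = 2.901, γ = 1.847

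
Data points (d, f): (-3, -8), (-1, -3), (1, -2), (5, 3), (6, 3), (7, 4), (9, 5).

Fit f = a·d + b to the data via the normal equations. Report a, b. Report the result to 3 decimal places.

Sums needed: Σd·d = 202, Σd = 24, Σ1 = 7.
Moment sums: Σd·f = 131, Σf = 2.
AᵀA·[a, b]ᵀ = Aᵀf becomes [[202, 24]; [24, 7]]·[a, b]ᵀ = [131, 2]ᵀ.
Δ = 202·7 − 24² = 838.
a = (131·7 − 24·2)/838 = 869/838; b = (202·2 − 24·131)/838 = -1370/419.

a = 1.037, b = -3.270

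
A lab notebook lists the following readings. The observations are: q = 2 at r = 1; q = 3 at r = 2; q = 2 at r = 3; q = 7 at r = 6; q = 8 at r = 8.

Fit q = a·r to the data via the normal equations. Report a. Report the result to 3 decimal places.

a = 1.053

From the data, Σr·r = 114.
Right-hand side: Σr·q = 120.
So XᵀX·[a]ᵀ = Xᵀq: [[114]]·[a]ᵀ = [120]ᵀ.
Hence a = 120 / 114 ≈ 1.05263.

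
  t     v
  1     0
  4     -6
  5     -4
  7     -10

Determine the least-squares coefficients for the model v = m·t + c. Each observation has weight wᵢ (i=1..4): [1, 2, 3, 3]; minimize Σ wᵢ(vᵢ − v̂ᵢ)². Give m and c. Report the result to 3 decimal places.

Sums needed: Σwᵢ·t·t = 255, Σwᵢ·t = 45, Σwᵢ·1 = 9.
Right-hand side: Σwᵢ·t·v = -318, Σwᵢ·v = -54.
Eliminating c: 9·(row 1) − 45·(row 2) gives 270·m = 9·(-318) − 45·(-54) = -432, so m = -8/5.
Then c = ((-54) − 45·(-8/5))/9 = 2.

m = -1.600, c = 2.000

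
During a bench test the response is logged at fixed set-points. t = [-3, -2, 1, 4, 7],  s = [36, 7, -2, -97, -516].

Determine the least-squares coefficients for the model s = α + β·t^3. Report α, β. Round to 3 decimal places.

The normal system MᵀM·[α, β]ᵀ = Mᵀs is [[5, 373]; [373, 122539]]·[α, β]ᵀ = [-572, -184226]ᵀ.
Eliminating β: 122539·(row 1) − 373·(row 2) gives 473566·α = 122539·(-572) − 373·(-184226) = -1376010, so α = -688005/236783.
Then β = ((-184226) − 373·(-688005/236783))/122539 = -353887/236783.

α = -2.906, β = -1.495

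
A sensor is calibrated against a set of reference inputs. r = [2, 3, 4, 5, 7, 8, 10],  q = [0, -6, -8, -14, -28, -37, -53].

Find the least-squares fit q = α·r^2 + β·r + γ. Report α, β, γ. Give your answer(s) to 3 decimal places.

Sums needed: Σr^2·r^2 = 17475, Σr^2·r = 2079, Σr^2 = 267, Σr·r = 267, Σr = 39, Σ1 = 7.
For Mᵀq: Σr^2·q = -9572, Σr·q = -1142, Σq = -146.
Row-reducing yields α = -1367/3696, β = -8165/3696, γ = 428/77.

α = -0.370, β = -2.209, γ = 5.558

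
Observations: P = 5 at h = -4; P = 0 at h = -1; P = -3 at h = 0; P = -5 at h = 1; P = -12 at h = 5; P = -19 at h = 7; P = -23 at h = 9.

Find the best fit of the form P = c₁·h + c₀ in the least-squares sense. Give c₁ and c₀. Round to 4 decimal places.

Sums needed: Σh·h = 173, Σh = 17, Σ1 = 7.
Right-hand side: Σh·P = -425, ΣP = -57.
Normal equations: [[173, 17]; [17, 7]]·[c₁, c₀]ᵀ = [-425, -57]ᵀ.
det = 173·7 − 17² = 922.
c₁ = ((-425)·7 − 17·(-57))/922 = -1003/461; c₀ = (173·(-57) − 17·(-425))/922 = -1318/461.

c₁ = -2.1757, c₀ = -2.8590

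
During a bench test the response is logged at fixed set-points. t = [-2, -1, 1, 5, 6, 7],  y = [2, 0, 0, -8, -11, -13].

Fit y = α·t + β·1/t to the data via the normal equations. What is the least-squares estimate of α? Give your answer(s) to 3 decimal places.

α = -1.837

With design matrix M, MᵀM = [[116, 6]; [6, 51557/22050]] and Mᵀy = [-201, -1321/210]ᵀ.
det = 116·(51557/22050) − 6² = 2593406/11025.
α = ((-201)·(51557/22050) − 6·(-1321/210))/(2593406/11025) = -9530727/5186812; β = (116·(-1321/210) − 6·(-201))/(2593406/11025) = 2625630/1296703.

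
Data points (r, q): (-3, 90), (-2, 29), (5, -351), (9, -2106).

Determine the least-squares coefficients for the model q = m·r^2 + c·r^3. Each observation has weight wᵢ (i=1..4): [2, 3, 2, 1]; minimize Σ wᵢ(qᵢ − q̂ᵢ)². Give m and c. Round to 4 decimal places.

m = 0.9890, c = -2.9992

Entries of XᵀWX: Σwᵢ·r^2·r^2 = 8021, Σwᵢ·r^2·r^3 = 64717, Σwᵢ·r^3·r^3 = 564341.
And Σwᵢ·r^2·q = -186168, Σwᵢ·r^3·q = -1628580.
Normal equations: [[8021, 64717]; [64717, 564341]]·[m, c]ᵀ = [-186168, -1628580]ᵀ.
det = 8021·564341 − 64717² = 338289072.
m = ((-186168)·564341 − 64717·(-1628580))/338289072 = 2534671/2562796; c = (8021·(-1628580) − 64717·(-186168))/338289072 = -7686407/2562796.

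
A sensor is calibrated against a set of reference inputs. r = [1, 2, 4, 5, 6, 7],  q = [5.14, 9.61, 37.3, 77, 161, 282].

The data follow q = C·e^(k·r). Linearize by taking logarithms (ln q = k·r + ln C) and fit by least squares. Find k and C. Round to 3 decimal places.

k = 0.679, C = 2.543

With ln qᵢ as the transformed response and rᵢ as the regressor:
XᵀX = [[131.0000, 25.0000]; [25.0000, 6]], rhs = [112.3394, 22.5860]ᵀ  (here Σr = 25.0000, Σ(r)² = 131.0000, Σln q = 22.5860, Σr·ln q = 112.3394).
Slope k = (n·Σr·ln q − Σr·Σln q)/(n·Σ(r)² − (Σr)²) = (6·112.3394 − 25.0000·22.5860)/161.0000 = 0.67943; ln C = (Σln q − k·Σr)/n = 0.93339, so C = exp(0.93339) = 2.54312.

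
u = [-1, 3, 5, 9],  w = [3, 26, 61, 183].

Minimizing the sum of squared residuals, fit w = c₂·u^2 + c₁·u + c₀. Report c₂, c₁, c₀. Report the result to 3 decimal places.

Sums needed: Σu^2·u^2 = 7268, Σu^2·u = 880, Σu^2 = 116, Σu·u = 116, Σu = 16, Σ1 = 4.
For Aᵀw: Σu^2·w = 16585, Σu·w = 2027, Σw = 273.
So AᵀA·[c₂, c₁, c₀]ᵀ = Aᵀw: [[7268, 880, 116]; [880, 116, 16]; [116, 16, 4]]·[c₂, c₁, c₀]ᵀ = [16585, 2027, 273]ᵀ.
Row-reducing yields c₂ = 33/16, c₁ = 77/52, c₀ = 523/208.

c₂ = 2.063, c₁ = 1.481, c₀ = 2.514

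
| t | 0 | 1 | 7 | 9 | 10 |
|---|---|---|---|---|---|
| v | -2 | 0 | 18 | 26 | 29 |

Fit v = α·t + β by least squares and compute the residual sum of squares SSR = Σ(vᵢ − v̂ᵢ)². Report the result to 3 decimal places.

With design matrix X, XᵀX = [[231, 27]; [27, 5]] and Xᵀv = [650, 71]ᵀ.
Δ = 231·5 − 27² = 426.
α = (650·5 − 27·71)/426 = 1333/426; β = (231·71 − 27·650)/426 = -383/142.
Residuals: 99/142, -92/213, -257/213, 38/71, 173/426; SSR = 1099/426.

SSR = 2.580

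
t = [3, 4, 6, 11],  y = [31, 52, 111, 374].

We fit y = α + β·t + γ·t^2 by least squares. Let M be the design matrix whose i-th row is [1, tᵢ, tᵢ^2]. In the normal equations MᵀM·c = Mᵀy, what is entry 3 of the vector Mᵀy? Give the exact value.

50361

Entry 3 ↔ basis t^2, so (Mᵀy)_{3} = Σᵢ (t^2)·yᵢ = (9)·(31) + (16)·(52) + (36)·(111) + (121)·(374) = 50361.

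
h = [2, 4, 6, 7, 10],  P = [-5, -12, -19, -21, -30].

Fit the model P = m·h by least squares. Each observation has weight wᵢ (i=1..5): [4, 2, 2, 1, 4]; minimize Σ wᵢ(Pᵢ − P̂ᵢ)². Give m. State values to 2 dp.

m = -3.01

Sums needed: Σwᵢ·h·h = 569.
Right-hand side: Σwᵢ·h·P = -1711.
So XᵀWX·[m]ᵀ = XᵀWP: [[569]]·[m]ᵀ = [-1711]ᵀ.
Hence m = -1711 / 569 ≈ -3.00703.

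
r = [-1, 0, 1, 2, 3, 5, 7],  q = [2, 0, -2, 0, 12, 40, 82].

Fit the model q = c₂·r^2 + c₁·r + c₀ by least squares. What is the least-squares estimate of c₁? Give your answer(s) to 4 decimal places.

Setting ∂/∂c₂ … = 0 gives: 3125·c₂ + 503·c₁ + 89·c₀ = 5126;  503·c₂ + 89·c₁ + 17·c₀ = 806;  89·c₂ + 17·c₁ + 7·c₀ = 134.
Inverting the 3×3 Gram matrix, [c₂, c₁, c₀]ᵀ = [14838/7483, -13838/7483, -1686/1069]ᵀ.

c₁ = -1.8493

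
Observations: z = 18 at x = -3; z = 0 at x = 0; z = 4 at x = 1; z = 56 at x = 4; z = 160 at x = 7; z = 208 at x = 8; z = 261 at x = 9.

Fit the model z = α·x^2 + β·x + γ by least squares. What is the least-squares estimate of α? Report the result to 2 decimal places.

AᵀA·[α, β, γ]ᵀ = Aᵀz reads: 13396·α + 1622·β + 220·γ = 43355;  1622·α + 220·β + 26·γ = 5307;  220·α + 26·β + 7·γ = 707.
Solving the 3×3 system (Gaussian elimination) gives α = 175327/59202, β = 427957/177606, γ = -91090/88803.

α = 2.96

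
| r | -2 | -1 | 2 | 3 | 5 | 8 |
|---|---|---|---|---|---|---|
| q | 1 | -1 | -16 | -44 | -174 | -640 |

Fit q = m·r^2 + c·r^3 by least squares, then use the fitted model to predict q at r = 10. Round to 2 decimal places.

q̂ = -1203.34

Entries of AᵀA: Σr^2·r^2 = 4835, Σr^2·r^3 = 36135, Σr^3·r^3 = 278627.
Right-hand side: Σr^2·q = -45767, Σr^3·q = -350753.
So AᵀA·[m, c]ᵀ = Aᵀq: [[4835, 36135]; [36135, 278627]]·[m, c]ᵀ = [-45767, -350753]ᵀ.
Determinant 4835·278627 − 36135² = 41423320.
m = ((-45767)·278627 − 36135·(-350753))/41423320 = -38731127/20711660; c = (4835·(-350753) − 36135·(-45767))/41423320 = -4210021/4142332.
At r = 10: q̂ = (-38731127/20711660)·(100) + (-4210021/4142332)·(1000) = -1246160885/1035583.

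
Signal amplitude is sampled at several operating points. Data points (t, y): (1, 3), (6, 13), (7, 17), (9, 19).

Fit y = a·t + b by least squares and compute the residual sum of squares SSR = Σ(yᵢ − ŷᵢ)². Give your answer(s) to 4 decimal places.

SSR = 2.8201

The normal system XᵀX·[a, b]ᵀ = Xᵀy is [[167, 23]; [23, 4]]·[a, b]ᵀ = [371, 52]ᵀ.
Δ = 167·4 − 23² = 139.
a = (371·4 − 23·52)/139 = 288/139; b = (167·52 − 23·371)/139 = 151/139.
Residuals: -22/139, -72/139, 196/139, -102/139; SSR = 392/139.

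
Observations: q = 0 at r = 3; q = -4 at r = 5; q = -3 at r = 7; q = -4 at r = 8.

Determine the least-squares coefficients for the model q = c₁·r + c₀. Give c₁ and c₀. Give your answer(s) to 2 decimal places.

c₁ = -0.66, c₀ = 1.05

Forming XᵀX = [[147, 23]; [23, 4]] and Xᵀq = [-73, -11]ᵀ gives XᵀX·[c₁, c₀]ᵀ = Xᵀq.
Determinant 147·4 − 23² = 59.
c₁ = ((-73)·4 − 23·(-11))/59 = -39/59; c₀ = (147·(-11) − 23·(-73))/59 = 62/59.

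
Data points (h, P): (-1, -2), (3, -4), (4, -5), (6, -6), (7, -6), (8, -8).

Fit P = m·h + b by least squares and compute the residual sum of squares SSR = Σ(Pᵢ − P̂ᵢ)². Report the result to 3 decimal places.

SSR = 1.090

Setting ∂/∂m … = 0 gives: 175·m + 27·b = -172;  27·m + 6·b = -31.
(Σh·h = 175, Σh = 27, Σ1 = 6, Σh·P = -172, ΣP = -31.)
det = 175·6 − 27² = 321.
m = ((-172)·6 − 27·(-31))/321 = -65/107; b = (175·(-31) − 27·(-172))/321 = -781/321.
Residuals: -56/321, 82/321, -44/321, 25/321, 220/321, -227/321; SSR = 350/321.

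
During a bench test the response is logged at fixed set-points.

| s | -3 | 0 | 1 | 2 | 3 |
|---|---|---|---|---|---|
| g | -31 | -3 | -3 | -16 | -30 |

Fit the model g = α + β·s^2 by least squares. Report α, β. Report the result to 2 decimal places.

Compute the Gram sums: Σ1 = 5, Σs^2 = 23, Σs^2·s^2 = 179.
For Xᵀg: Σg = -83, Σs^2·g = -616.
Eliminating β: 179·(row 1) − 23·(row 2) gives 366·α = 179·(-83) − 23·(-616) = -689, so α = -689/366.
Then β = ((-616) − 23·(-689/366))/179 = -1171/366.

α = -1.88, β = -3.20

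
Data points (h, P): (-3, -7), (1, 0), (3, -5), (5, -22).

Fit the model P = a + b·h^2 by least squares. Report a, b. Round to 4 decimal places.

a = 1.7763, b = -0.9342

MᵀM·[a, b]ᵀ = MᵀP reads: 4·a + 44·b = -34;  44·a + 788·b = -658.
(Σ1 = 4, Σh^2 = 44, Σh^2·h^2 = 788, ΣP = -34, Σh^2·P = -658.)
Determinant 4·788 − 44² = 1216.
a = ((-34)·788 − 44·(-658))/1216 = 135/76; b = (4·(-658) − 44·(-34))/1216 = -71/76.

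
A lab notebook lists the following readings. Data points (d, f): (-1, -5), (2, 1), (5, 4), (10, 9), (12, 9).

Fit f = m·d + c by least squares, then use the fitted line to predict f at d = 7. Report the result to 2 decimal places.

The normal equations are: 274·m + 28·c = 225;  28·m + 5·c = 18.
(Σd·d = 274, Σd = 28, Σ1 = 5, Σd·f = 225, Σf = 18.)
det = 274·5 − 28² = 586.
m = (225·5 − 28·18)/586 = 621/586; c = (274·18 − 28·225)/586 = -684/293.
At d = 7: f̂ = (621/586)·(7) + (-684/293)·(1) = 2979/586.

f̂ = 5.08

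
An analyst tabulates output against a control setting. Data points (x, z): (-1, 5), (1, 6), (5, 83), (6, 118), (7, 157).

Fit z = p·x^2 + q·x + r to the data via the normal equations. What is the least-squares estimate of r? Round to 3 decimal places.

The normal equations are: 4324·p + 684·q + 112·r = 14027;  684·p + 112·q + 18·r = 2223;  112·p + 18·q + 5·r = 369.
(Σx^2·x^2 = 4324, Σx^2·x = 684, Σx^2 = 112, Σx·x = 112, Σx = 18, Σ1 = 5, Σx^2·z = 14027, Σx·z = 2223, Σz = 369.)
Inverting the 3×3 Gram matrix, [p, q, r]ᵀ = [12959/4268, 1899/2134, 2756/1067]ᵀ.

r = 2.583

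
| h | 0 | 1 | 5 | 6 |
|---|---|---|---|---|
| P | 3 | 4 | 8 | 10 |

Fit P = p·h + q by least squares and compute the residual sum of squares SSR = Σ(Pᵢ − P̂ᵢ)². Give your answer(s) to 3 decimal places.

SSR = 0.404

Compute the Gram sums: Σh·h = 62, Σh = 12, Σ1 = 4.
For XᵀP: Σh·P = 104, ΣP = 25.
XᵀX·[p, q]ᵀ = XᵀP becomes [[62, 12]; [12, 4]]·[p, q]ᵀ = [104, 25]ᵀ.
Δ = 62·4 − 12² = 104.
p = (104·4 − 12·25)/104 = 29/26; q = (62·25 − 12·104)/104 = 151/52.
Residuals: 5/52, -1/52, -25/52, 21/52; SSR = 21/52.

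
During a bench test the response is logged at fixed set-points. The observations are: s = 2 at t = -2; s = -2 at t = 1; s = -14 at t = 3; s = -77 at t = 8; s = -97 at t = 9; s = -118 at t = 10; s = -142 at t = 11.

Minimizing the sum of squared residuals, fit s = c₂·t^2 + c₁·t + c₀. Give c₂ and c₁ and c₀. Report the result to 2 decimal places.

Compute the Gram sums: Σt^2·t^2 = 35396, Σt^2·t = 3592, Σt^2 = 380, Σt·t = 380, Σt = 40, Σ1 = 7.
And Σt^2·s = -41887, Σt·s = -4279, Σs = -448.
AᵀA·[c₂, c₁, c₀]ᵀ = Aᵀs becomes [[35396, 3592, 380]; [3592, 380, 40]; [380, 40, 7]]·[c₂, c₁, c₀]ᵀ = [-41887, -4279, -448]ᵀ.
Inverting the 3×3 Gram matrix, [c₂, c₁, c₀]ᵀ = [-381821/381828, -752555/381828, 49229/31819]ᵀ.

c₂ = -1.00, c₁ = -1.97, c₀ = 1.55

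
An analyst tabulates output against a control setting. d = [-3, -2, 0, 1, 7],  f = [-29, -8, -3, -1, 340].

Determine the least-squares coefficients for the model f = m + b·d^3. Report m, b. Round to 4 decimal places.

Sums needed: Σ1 = 5, Σd^3 = 309, Σd^3·d^3 = 118443.
And Σf = 299, Σd^3·f = 117466.
AᵀA·[m, b]ᵀ = Aᵀf becomes [[5, 309]; [309, 118443]]·[m, b]ᵀ = [299, 117466]ᵀ.
Determinant 5·118443 − 309² = 496734.
m = (299·118443 − 309·117466)/496734 = -294179/165578; b = (5·117466 − 309·299)/496734 = 494939/496734.

m = -1.7767, b = 0.9964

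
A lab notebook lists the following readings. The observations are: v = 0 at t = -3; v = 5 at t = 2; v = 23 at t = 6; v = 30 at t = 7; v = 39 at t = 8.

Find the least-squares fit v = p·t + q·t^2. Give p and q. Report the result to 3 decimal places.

p = 1.294, q = 0.438

From the data, Σt·t = 162, Σt·t^2 = 1052, Σt^2·t^2 = 7890.
And Σt·v = 670, Σt^2·v = 4814.
Eliminating q: 7890·(row 1) − 1052·(row 2) gives 171476·p = 7890·670 − 1052·4814 = 221972, so p = 211/163.
Then q = (4814 − 1052·(211/163))/7890 = 18757/42869.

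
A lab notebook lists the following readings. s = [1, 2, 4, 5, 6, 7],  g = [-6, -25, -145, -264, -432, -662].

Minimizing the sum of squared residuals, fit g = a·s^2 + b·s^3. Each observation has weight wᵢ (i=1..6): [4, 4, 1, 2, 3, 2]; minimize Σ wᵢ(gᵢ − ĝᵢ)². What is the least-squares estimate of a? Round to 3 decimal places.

a = -3.180

Entries of MᵀWM: Σwᵢ·s^2·s^2 = 10264, Σwᵢ·s^2·s^3 = 64348, Σwᵢ·s^3·s^3 = 410872.
Right-hand side: Σwᵢ·s^2·g = -127476, Σwᵢ·s^3·g = -810172.
Eliminating b: 410872·(row 1) − 64348·(row 2) gives 76525104·a = 410872·(-127476) − 64348·(-810172) = -243371216, so a = -15210701/4782819.
Then b = ((-810172) − 64348·(-15210701/4782819))/410872 = -7048735/4782819.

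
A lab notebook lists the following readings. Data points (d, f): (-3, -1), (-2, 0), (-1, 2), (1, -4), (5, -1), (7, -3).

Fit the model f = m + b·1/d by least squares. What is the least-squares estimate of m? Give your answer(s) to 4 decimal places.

Entries of XᵀX: Σ1 = 6, Σ1/d = -103/210, Σ1/d·1/d = 106789/44100.
Moment sums: Σf = -7, Σ1/d·f = -661/105.
Normal equations: [[6, -103/210]; [-103/210, 106789/44100]]·[m, b]ᵀ = [-7, -661/105]ᵀ.
det = 6·(106789/44100) − (-103/210)² = 25205/1764.
m = ((-7)·(106789/44100) − (-103/210)·(-661/105))/(25205/1764) = -883689/630125; b = (6·(-661/105) − (-103/210)·(-7))/(25205/1764) = -363426/126025.

m = -1.4024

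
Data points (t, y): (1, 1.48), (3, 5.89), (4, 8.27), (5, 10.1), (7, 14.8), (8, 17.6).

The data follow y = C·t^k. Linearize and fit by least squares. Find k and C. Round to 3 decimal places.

Let Y = ln y. Fitting Y = k·ln t + ln C by least squares:
XᵀX = [[13.8297, 8.1197]; [8.1197, 6]], rhs = [19.8059, 12.1530]ᵀ  (here Σln t = 8.1197, Σ(ln t)² = 13.8297, Σln y = 12.1530, Σln t·ln y = 19.8059).
Δ = 13.8297·6 − (8.1197)² = 17.0487; k = (19.8059·6 − 8.1197·12.1530)/17.0487 = 1.18229, ln C = (13.8297·12.1530 − 8.1197·19.8059)/17.0487 = 0.42552, so C = exp(0.42552) = 1.53039.

k = 1.182, C = 1.530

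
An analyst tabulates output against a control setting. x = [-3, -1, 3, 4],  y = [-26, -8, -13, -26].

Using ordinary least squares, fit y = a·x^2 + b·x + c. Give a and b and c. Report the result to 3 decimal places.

With design matrix M, MᵀM = [[419, 63, 35]; [63, 35, 3]; [35, 3, 4]] and Mᵀy = [-775, -57, -73]ᵀ.
Row-reducing yields a = -8759/4684, b = 9507/4684, c = -3993/1171.

a = -1.870, b = 2.030, c = -3.410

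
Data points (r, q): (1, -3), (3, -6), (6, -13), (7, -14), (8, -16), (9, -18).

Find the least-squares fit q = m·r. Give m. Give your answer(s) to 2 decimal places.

Compute the Gram sums: Σr·r = 240.
Moment sums: Σr·q = -487.
So AᵀA·[m]ᵀ = Aᵀq: [[240]]·[m]ᵀ = [-487]ᵀ.
Hence m = -487 / 240 ≈ -2.02917.

m = -2.03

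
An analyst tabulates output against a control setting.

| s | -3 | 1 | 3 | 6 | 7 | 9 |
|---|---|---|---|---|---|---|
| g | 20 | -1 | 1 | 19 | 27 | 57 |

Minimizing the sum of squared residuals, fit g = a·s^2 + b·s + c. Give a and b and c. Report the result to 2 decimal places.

Forming XᵀX = [[10421, 1289, 185]; [1289, 185, 23]; [185, 23, 6]] and Xᵀg = [6812, 758, 123]ᵀ gives XᵀX·[a, b, c]ᵀ = Xᵀg.
Inverting the 3×3 Gram matrix, [a, b, c]ᵀ = [9019/8610, -28531/8610, 1298/1435]ᵀ.

a = 1.05, b = -3.31, c = 0.90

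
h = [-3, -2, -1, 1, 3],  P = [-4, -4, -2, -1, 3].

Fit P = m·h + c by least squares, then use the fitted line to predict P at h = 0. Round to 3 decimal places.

P̂ = -1.138

Sums needed: Σh·h = 24, Σh = -2, Σ1 = 5.
For XᵀP: Σh·P = 30, ΣP = -8.
Normal equations: [[24, -2]; [-2, 5]]·[m, c]ᵀ = [30, -8]ᵀ.
Δ = 24·5 − (-2)² = 116.
m = (30·5 − (-2)·(-8))/116 = 67/58; c = (24·(-8) − (-2)·30)/116 = -33/29.
At h = 0: P̂ = (67/58)·(0) + (-33/29)·(1) = -33/29.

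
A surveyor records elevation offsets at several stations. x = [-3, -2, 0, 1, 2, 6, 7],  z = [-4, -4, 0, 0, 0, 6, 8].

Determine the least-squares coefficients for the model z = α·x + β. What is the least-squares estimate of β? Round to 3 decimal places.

β = -1.023

Sums needed: Σx·x = 103, Σx = 11, Σ1 = 7.
Moment sums: Σx·z = 112, Σz = 6.
Eliminating β: 7·(row 1) − 11·(row 2) gives 600·α = 7·112 − 11·6 = 718, so α = 359/300.
Then β = (6 − 11·(359/300))/7 = -307/300.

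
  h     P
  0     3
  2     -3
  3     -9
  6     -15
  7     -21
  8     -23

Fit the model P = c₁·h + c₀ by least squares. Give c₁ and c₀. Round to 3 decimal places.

c₁ = -3.230, c₀ = 2.662

Setting ∂/∂c₁ … = 0 gives: 162·c₁ + 26·c₀ = -454;  26·c₁ + 6·c₀ = -68.
Determinant 162·6 − 26² = 296.
c₁ = ((-454)·6 − 26·(-68))/296 = -239/74; c₀ = (162·(-68) − 26·(-454))/296 = 197/74.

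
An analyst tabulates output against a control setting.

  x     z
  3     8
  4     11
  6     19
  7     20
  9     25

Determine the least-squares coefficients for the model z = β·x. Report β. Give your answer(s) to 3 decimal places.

β = 2.864

The normal system MᵀM·[β]ᵀ = Mᵀz is [[191]]·[β]ᵀ = [547]ᵀ.
β = 547/191 = 2.86387.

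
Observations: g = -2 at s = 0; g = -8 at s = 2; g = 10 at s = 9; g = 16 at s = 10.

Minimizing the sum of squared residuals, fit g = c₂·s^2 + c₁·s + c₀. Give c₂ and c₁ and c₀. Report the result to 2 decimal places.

Compute the Gram sums: Σs^2·s^2 = 16577, Σs^2·s = 1737, Σs^2 = 185, Σs·s = 185, Σs = 21, Σ1 = 4.
Right-hand side: Σs^2·g = 2378, Σs·g = 234, Σg = 16.
MᵀM·[c₂, c₁, c₀]ᵀ = Mᵀg becomes [[16577, 1737, 185]; [1737, 185, 21]; [185, 21, 4]]·[c₂, c₁, c₀]ᵀ = [2378, 234, 16]ᵀ.
Row-reducing yields c₂ = 3789/6589, c₁ = -25593/6589, c₀ = -14522/6589.

c₂ = 0.58, c₁ = -3.88, c₀ = -2.20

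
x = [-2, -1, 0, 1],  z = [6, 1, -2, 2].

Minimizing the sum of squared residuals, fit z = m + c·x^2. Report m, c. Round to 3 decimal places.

m = -1.000, c = 1.833

With design matrix A, AᵀA = [[4, 6]; [6, 18]] and Aᵀz = [7, 27]ᵀ.
Δ = 4·18 − 6² = 36.
m = (7·18 − 6·27)/36 = -1; c = (4·27 − 6·7)/36 = 11/6.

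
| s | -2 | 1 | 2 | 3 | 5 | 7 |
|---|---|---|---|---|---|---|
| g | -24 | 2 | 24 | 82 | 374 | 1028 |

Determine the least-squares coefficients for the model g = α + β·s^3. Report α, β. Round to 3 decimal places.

α = -0.088, β = 2.997

Sums needed: Σ1 = 6, Σs^3 = 496, Σs^3·s^3 = 134132.
And Σg = 1486, Σs^3·g = 401954.
Δ = 6·134132 − 496² = 558776.
α = (1486·134132 − 496·401954)/558776 = -6129/69847; β = (6·401954 − 496·1486)/558776 = 418667/139694.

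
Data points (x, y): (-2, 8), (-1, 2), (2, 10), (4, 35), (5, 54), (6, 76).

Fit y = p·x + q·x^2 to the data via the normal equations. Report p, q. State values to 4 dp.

p = 0.4247, q = 2.0581

The normal equations are: 86·p + 404·q = 868;  404·p + 2210·q = 4720.
(Σx·x = 86, Σx·x^2 = 404, Σx^2·x^2 = 2210, Σx·y = 868, Σx^2·y = 4720.)
Δ = 86·2210 − 404² = 26844.
p = (868·2210 − 404·4720)/26844 = 950/2237; q = (86·4720 − 404·868)/26844 = 4604/2237.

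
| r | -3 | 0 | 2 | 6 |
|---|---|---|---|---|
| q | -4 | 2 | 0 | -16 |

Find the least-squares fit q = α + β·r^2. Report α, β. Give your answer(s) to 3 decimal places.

From the data, Σ1 = 4, Σr^2 = 49, Σr^2·r^2 = 1393.
For Mᵀq: Σq = -18, Σr^2·q = -612.
Δ = 4·1393 − 49² = 3171.
α = ((-18)·1393 − 49·(-612))/3171 = 234/151; β = (4·(-612) − 49·(-18))/3171 = -522/1057.

α = 1.550, β = -0.494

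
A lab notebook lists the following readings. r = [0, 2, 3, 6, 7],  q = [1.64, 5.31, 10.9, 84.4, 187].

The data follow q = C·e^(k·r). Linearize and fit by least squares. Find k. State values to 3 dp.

Let Y = ln q. Fitting Y = k·r + ln C by least squares:
Σr = 18.0000, Σ(r)² = 98.0000, Σln q = 14.2197, Σr·ln q = 73.7366.
Normal system: [[98.0000, 18.0000]; [18.0000, 5]]·[k, ln C]ᵀ = [73.7366, 14.2197]ᵀ.
Δ = 98.0000·5 − (18.0000)² = 166.0000; k = (73.7366·5 − 18.0000·14.2197)/166.0000 = 0.67908, ln C = (98.0000·14.2197 − 18.0000·73.7366)/166.0000 = 0.39924.

k = 0.679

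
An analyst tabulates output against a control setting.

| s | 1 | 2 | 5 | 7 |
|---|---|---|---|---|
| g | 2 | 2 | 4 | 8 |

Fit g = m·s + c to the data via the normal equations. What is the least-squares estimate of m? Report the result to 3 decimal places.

From the data, Σs·s = 79, Σs = 15, Σ1 = 4.
For Xᵀg: Σs·g = 82, Σg = 16.
Normal equations: [[79, 15]; [15, 4]]·[m, c]ᵀ = [82, 16]ᵀ.
Δ = 79·4 − 15² = 91.
m = (82·4 − 15·16)/91 = 88/91; c = (79·16 − 15·82)/91 = 34/91.

m = 0.967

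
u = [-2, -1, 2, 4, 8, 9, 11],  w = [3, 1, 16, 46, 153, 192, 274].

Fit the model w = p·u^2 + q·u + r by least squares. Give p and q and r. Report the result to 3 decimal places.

p = 1.955, q = 3.313, r = 1.907

From the data, Σu^2·u^2 = 25587, Σu^2·u = 2635, Σu^2 = 291, Σu·u = 291, Σu = 31, Σ1 = 7.
Moment sums: Σu^2·w = 59311, Σu·w = 6175, Σw = 685.
AᵀA·[p, q, r]ᵀ = Aᵀw becomes [[25587, 2635, 291]; [2635, 291, 31]; [291, 31, 7]]·[p, q, r]ᵀ = [59311, 6175, 685]ᵀ.
Inverting the 3×3 Gram matrix, [p, q, r]ᵀ = [446647/228442, 756727/228442, 217854/114221]ᵀ.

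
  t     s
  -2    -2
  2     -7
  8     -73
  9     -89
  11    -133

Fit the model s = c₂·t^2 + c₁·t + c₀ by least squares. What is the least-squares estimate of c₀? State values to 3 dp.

The normal system MᵀM·[c₂, c₁, c₀]ᵀ = Mᵀs is [[25330, 2572, 274]; [2572, 274, 28]; [274, 28, 5]]·[c₂, c₁, c₀]ᵀ = [-28010, -2858, -304]ᵀ.
Row-reducing yields c₂ = -54693/55117, c₁ = -59247/55117, c₀ = -22154/55117.

c₀ = -0.402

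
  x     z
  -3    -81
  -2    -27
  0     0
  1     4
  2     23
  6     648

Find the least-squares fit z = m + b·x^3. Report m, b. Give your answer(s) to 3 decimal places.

With design matrix M, MᵀM = [[6, 190]; [190, 47514]] and Mᵀz = [567, 142559]ᵀ.
det = 6·47514 − 190² = 248984.
m = (567·47514 − 190·142559)/248984 = -36443/62246; b = (6·142559 − 190·567)/248984 = 93453/31123.

m = -0.585, b = 3.003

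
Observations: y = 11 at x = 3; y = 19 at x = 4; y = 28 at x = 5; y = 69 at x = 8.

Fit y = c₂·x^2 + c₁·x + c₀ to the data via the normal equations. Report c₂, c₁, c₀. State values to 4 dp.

c₂ = 1.0083, c₁ = 0.4779, c₀ = 0.6243

Compute the Gram sums: Σx^2·x^2 = 5058, Σx^2·x = 728, Σx^2 = 114, Σx·x = 114, Σx = 20, Σ1 = 4.
For Aᵀy: Σx^2·y = 5519, Σx·y = 801, Σy = 127.
Row-reducing yields c₂ = 365/362, c₁ = 173/362, c₀ = 113/181.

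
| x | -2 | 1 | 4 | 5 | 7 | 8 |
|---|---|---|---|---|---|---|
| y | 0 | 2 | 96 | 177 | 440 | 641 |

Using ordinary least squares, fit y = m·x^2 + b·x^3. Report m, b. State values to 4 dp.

m = 2.0435, b = 0.9952

The normal system MᵀM·[m, b]ᵀ = Mᵀy is [[7395, 53693]; [53693, 399579]]·[m, b]ᵀ = [68547, 507383]ᵀ.
Eliminating b: 399579·(row 1) − 53693·(row 2) gives 71948456·m = 399579·68547 − 53693·507383 = 147026294, so m = 73513147/35974228.
Then b = (507383 − 53693·(73513147/35974228))/399579 = 35801607/35974228.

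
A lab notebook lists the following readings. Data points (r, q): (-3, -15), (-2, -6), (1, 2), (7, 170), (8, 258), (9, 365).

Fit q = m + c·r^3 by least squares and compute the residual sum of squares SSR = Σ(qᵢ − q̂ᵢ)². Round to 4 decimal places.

Compute the Gram sums: Σ1 = 6, Σr^3 = 1550, Σr^3·r^3 = 912028.
And Σq = 774, Σr^3·q = 456946.
Normal equations: [[6, 1550]; [1550, 912028]]·[m, c]ᵀ = [774, 456946]ᵀ.
det = 6·912028 − 1550² = 3069668.
m = (774·912028 − 1550·456946)/3069668 = -589157/767417; c = (6·456946 − 1550·774)/3069668 = 385494/767417.
Residuals: -513760/767417, -931393/767417, 1738497/767417, -1174395/767417, 1209815/767417, -328764/767417; SSR = 9258012/767417.

SSR = 12.0639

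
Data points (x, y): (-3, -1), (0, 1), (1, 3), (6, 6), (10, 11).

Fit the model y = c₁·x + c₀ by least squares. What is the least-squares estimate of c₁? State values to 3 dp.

Sums needed: Σx·x = 146, Σx = 14, Σ1 = 5.
Right-hand side: Σx·y = 152, Σy = 20.
Δ = 146·5 − 14² = 534.
c₁ = (152·5 − 14·20)/534 = 80/89; c₀ = (146·20 − 14·152)/534 = 132/89.

c₁ = 0.899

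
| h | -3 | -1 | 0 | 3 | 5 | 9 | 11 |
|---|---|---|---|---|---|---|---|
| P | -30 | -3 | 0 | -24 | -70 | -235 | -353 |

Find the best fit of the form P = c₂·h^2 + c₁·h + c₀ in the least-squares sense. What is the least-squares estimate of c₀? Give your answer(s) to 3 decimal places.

c₀ = 0.291

Entries of XᵀX: Σh^2·h^2 = 21990, Σh^2·h = 2184, Σh^2 = 246, Σh·h = 246, Σh = 24, Σ1 = 7.
For XᵀP: Σh^2·P = -63987, Σh·P = -6327, ΣP = -715.
So XᵀX·[c₂, c₁, c₀]ᵀ = XᵀP: [[21990, 2184, 246]; [2184, 246, 24]; [246, 24, 7]]·[c₂, c₁, c₀]ᵀ = [-63987, -6327, -715]ᵀ.
Solving the 3×3 system (Gaussian elimination) gives c₂ = -453613/150738, c₁ = 146015/150738, c₀ = 7304/25123.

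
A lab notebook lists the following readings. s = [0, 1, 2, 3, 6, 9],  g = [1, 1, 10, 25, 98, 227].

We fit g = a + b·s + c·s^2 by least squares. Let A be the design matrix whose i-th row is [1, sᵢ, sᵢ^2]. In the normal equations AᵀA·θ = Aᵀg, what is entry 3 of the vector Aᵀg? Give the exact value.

22181

Entry 3 ↔ basis s^2, so (Aᵀg)_{3} = Σᵢ (s^2)·gᵢ = (0)·(1) + (1)·(1) + (4)·(10) + (9)·(25) + (36)·(98) + (81)·(227) = 22181.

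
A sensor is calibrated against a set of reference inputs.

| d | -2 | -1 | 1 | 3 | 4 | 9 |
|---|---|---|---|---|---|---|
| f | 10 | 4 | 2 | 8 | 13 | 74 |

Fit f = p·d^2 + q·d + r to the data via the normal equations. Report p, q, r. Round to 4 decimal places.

p = 1.0449, q = -1.4421, r = 2.3596

Setting ∂/∂p … = 0 gives: 6916·p + 812·q + 112·r = 6320;  812·p + 112·q + 14·r = 720;  112·p + 14·q + 6·r = 111.
(Σd^2·d^2 = 6916, Σd^2·d = 812, Σd^2 = 112, Σd·d = 112, Σd = 14, Σ1 = 6, Σd^2·f = 6320, Σd·f = 720, Σf = 111.)
Inverting the 3×3 Gram matrix, [p, q, r]ᵀ = [8909/8526, -12295/8526, 479/203]ᵀ.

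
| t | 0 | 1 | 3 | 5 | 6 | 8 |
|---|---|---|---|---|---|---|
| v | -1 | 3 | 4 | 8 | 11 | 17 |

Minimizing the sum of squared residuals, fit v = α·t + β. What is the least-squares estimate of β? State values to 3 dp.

AᵀA·[α, β]ᵀ = Aᵀv reads: 135·α + 23·β = 257;  23·α + 6·β = 42.
Determinant 135·6 − 23² = 281.
α = (257·6 − 23·42)/281 = 576/281; β = (135·42 − 23·257)/281 = -241/281.

β = -0.858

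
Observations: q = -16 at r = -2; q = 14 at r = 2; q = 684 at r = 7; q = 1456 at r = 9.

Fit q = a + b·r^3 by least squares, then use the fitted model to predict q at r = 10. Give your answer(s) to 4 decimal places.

The normal system AᵀA·[a, b]ᵀ = Aᵀq is [[4, 1072]; [1072, 649218]]·[a, b]ᵀ = [2138, 1296276]ᵀ.
Determinant 4·649218 − 1072² = 1447688.
a = (2138·649218 − 1072·1296276)/1447688 = -394947/361922; b = (4·1296276 − 1072·2138)/1447688 = 361646/180961.
At r = 10: q̂ = (-394947/361922)·(1) + (361646/180961)·(1000) = 722897053/361922.

q̂ = 1997.3836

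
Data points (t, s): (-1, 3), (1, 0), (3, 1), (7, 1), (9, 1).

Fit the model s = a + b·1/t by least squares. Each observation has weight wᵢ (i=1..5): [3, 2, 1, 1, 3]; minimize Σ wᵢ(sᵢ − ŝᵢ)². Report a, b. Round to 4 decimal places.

a = 1.3708, b = -1.5342

The normal system AᵀWA·[a, b]ᵀ = AᵀWs is [[10, -4/21]; [-4/21, 6838/1323]]·[a, b]ᵀ = [14, -172/21]ᵀ.
Eliminating b: (6838/1323)·(row 1) − (-4/21)·(row 2) gives (68332/1323)·a = (6838/1323)·14 − (-4/21)·(-172/21) = 93668/1323, so a = 23417/17083.
Then b = ((-172/21) − (-4/21)·(23417/17083))/(6838/1323) = -26208/17083.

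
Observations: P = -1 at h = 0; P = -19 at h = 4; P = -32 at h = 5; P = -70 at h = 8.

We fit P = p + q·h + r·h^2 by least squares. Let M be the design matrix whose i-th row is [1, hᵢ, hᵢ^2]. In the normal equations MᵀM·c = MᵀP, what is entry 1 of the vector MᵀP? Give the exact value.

-122

Entry 1 ↔ basis 1, so (MᵀP)_{1} = Σᵢ Pᵢ = (1)·(-1) + (1)·(-19) + (1)·(-32) + (1)·(-70) = -122.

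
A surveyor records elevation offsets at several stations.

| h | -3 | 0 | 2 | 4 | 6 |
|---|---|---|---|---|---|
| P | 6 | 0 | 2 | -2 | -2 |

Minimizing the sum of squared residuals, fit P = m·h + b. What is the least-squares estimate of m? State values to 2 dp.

m = -0.84

From the data, Σh·h = 65, Σh = 9, Σ1 = 5.
Right-hand side: Σh·P = -34, ΣP = 4.
Normal equations: [[65, 9]; [9, 5]]·[m, b]ᵀ = [-34, 4]ᵀ.
Determinant 65·5 − 9² = 244.
m = ((-34)·5 − 9·4)/244 = -103/122; b = (65·4 − 9·(-34))/244 = 283/122.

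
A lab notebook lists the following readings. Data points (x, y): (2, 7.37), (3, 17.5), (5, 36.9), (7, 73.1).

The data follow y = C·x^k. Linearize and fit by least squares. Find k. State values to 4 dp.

k = 1.7797

Taking logs, ln y = k·ln x + ln C, so regress ln y on ln x.
Σln x = 5.3471, Σ(ln x)² = 8.0643, Σln y = 12.7597, Σln x·ln y = 18.6877.
Equations: 8.0643·k + 5.3471·ln C = 18.6877;  5.3471·k + 4·ln C = 12.7597.
Slope k = (n·Σln x·ln y − Σln x·Σln y)/(n·Σ(ln x)² − (Σln x)²) = (4·18.6877 − 5.3471·12.7597)/3.6655 = 1.77968; ln C = (Σln y − k·Σln x)/n = 0.81088.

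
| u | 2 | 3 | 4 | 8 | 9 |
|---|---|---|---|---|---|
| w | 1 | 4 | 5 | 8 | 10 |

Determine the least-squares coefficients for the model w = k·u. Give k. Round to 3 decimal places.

AᵀA·[k]ᵀ = Aᵀw reads: 174·k = 188.
(Σu·u = 174, Σu·w = 188.)
Hence k = 188 / 174 ≈ 1.08046.

k = 1.080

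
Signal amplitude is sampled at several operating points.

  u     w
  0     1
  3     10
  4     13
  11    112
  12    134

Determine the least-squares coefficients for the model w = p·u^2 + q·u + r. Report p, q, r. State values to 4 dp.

p = 0.9712, q = -0.6125, r = 1.3461

AᵀA·[p, q, r]ᵀ = Aᵀw reads: 35714·p + 3150·q + 290·r = 33146;  3150·p + 290·q + 30·r = 2922;  290·p + 30·q + 5·r = 270.
Solving the 3×3 system (Gaussian elimination) gives p = 2191/2256, q = -49/80, r = 949/705.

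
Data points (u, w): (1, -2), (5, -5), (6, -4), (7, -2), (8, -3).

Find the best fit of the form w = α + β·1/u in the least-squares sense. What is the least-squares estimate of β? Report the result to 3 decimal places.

β = 1.586

From the data, Σ1 = 5, Σ1/u = 1373/840, Σ1/u·1/u = 778849/705600.
And Σw = -16, Σ1/u·w = -727/168.
So AᵀA·[α, β]ᵀ = Aᵀw: [[5, 1373/840]; [1373/840, 778849/705600]]·[α, β]ᵀ = [-16, -727/168]ᵀ.
det = 5·(778849/705600) − (1373/840)² = 502279/176400.
α = ((-16)·(778849/705600) − (1373/840)·(-727/168))/(502279/176400) = -7470729/2009116; β = (5·(-727/168) − (1373/840)·(-16))/(502279/176400) = 796530/502279.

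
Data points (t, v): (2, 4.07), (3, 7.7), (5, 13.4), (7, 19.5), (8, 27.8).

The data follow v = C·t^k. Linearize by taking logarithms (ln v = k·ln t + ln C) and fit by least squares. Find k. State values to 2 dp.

k = 1.30

Linearized form: ln v = k·ln t + ln C. From the 5 transformed points,
Σln t = 7.4265, Σ(ln t)² = 12.3883, Σln v = 12.3356, Σln t·ln v = 20.0867.
Equations: 12.3883·k + 7.4265·ln C = 20.0867;  7.4265·k + 5·ln C = 12.3356.
Δ = 12.3883·5 − (7.4265)² = 6.7880; k = (20.0867·5 − 7.4265·12.3356)/6.7880 = 1.29977, ln C = (12.3883·12.3356 − 7.4265·20.0867)/6.7880 = 0.53655.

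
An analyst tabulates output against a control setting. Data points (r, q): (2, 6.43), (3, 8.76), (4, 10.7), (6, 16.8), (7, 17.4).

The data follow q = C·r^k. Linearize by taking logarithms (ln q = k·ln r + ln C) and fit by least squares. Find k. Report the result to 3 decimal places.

Linearized form: ln q = k·ln r + ln C. From the 5 transformed points,
Σln r = 6.9157, Σ(ln r)² = 10.6062, Σln q = 12.0793, Σln r·ln q = 17.5737.
Equations: 10.6062·k + 6.9157·ln C = 17.5737;  6.9157·k + 5·ln C = 12.0793.
Slope k = (n·Σln r·ln q − Σln r·Σln q)/(n·Σ(ln r)² − (Σln r)²) = (5·17.5737 − 6.9157·12.0793)/5.2037 = 0.83238; ln C = (Σln q − k·Σln r)/n = 1.26455.

k = 0.832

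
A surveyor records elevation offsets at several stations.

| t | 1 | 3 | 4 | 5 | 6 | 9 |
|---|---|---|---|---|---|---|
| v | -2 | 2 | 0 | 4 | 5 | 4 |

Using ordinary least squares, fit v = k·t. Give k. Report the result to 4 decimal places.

k = 0.5357

Entries of MᵀM: Σt·t = 168.
Right-hand side: Σt·v = 90.
So MᵀM·[k]ᵀ = Mᵀv: [[168]]·[k]ᵀ = [90]ᵀ.
k = 90/168 = 0.535714.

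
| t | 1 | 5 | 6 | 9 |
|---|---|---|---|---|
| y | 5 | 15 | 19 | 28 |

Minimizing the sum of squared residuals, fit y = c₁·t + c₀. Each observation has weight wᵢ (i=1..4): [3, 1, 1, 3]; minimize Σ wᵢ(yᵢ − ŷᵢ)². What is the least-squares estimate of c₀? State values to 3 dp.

Compute the Gram sums: Σwᵢ·t·t = 307, Σwᵢ·t = 41, Σwᵢ·1 = 8.
Right-hand side: Σwᵢ·t·y = 960, Σwᵢ·y = 133.
Eliminating c₀: 8·(row 1) − 41·(row 2) gives 775·c₁ = 8·960 − 41·133 = 2227, so c₁ = 2227/775.
Then c₀ = (133 − 41·(2227/775))/8 = 1471/775.

c₀ = 1.898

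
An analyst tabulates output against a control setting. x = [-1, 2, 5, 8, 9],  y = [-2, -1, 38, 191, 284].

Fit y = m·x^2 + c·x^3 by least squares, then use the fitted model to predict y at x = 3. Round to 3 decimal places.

ŷ = 4.320

Compute the Gram sums: Σx^2·x^2 = 11299, Σx^2·x^3 = 94973, Σx^3·x^3 = 809275.
Right-hand side: Σx^2·y = 36172, Σx^3·y = 309572.
Normal equations: [[11299, 94973]; [94973, 809275]]·[m, c]ᵀ = [36172, 309572]ᵀ.
Determinant 11299·809275 − 94973² = 124127496.
m = (36172·809275 − 94973·309572)/124127496 = -1776198/1723993; c = (11299·309572 − 94973·36172)/124127496 = 867926/1723993.
At x = 3: ŷ = (-1776198/1723993)·(9) + (867926/1723993)·(27) = 7448220/1723993.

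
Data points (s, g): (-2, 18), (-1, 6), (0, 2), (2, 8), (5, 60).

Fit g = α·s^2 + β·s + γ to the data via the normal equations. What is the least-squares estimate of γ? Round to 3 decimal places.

γ = 1.538

Sums needed: Σs^2·s^2 = 658, Σs^2·s = 124, Σs^2 = 34, Σs·s = 34, Σs = 4, Σ1 = 5.
Moment sums: Σs^2·g = 1610, Σs·g = 274, Σg = 94.
Solving the 3×3 system (Gaussian elimination) gives α = 1211/429, β = -1037/429, γ = 20/13.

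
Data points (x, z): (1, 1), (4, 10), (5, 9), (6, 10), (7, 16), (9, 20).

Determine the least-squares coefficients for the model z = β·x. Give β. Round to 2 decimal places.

The normal equations are: 208·β = 438.
(Σx·x = 208, Σx·z = 438.)
Hence β = 438 / 208 ≈ 2.10577.

β = 2.11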